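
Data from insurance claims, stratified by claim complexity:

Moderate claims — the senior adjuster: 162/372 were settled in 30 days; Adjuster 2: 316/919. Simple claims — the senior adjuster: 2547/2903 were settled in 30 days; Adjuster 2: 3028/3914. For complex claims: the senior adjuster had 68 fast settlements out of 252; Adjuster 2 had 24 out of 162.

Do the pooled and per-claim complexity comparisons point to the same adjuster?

Yes

Moderate: the senior adjuster 162/372 = 43.5%, Adjuster 2 316/919 = 34.4% → the senior adjuster
Simple: the senior adjuster 2547/2903 = 87.7%, Adjuster 2 3028/3914 = 77.4% → the senior adjuster
Complex: the senior adjuster 68/252 = 27.0%, Adjuster 2 24/162 = 14.8% → the senior adjuster
Overall: the senior adjuster 2777/3527 = 78.7%, Adjuster 2 3368/4995 = 67.4% → the senior adjuster
The senior adjuster wins overall and in every claim group — no reversal.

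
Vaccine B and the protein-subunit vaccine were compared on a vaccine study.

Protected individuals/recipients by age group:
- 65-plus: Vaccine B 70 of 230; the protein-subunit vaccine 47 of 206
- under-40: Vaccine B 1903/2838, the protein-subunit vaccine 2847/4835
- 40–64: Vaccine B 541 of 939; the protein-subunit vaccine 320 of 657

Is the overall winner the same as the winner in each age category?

65-plus: Vaccine B 70/230 = 30.4%, the protein-subunit vaccine 47/206 = 22.8% → Vaccine B
Under-40: Vaccine B 1903/2838 = 67.1%, the protein-subunit vaccine 2847/4835 = 58.9% → Vaccine B
40–64: Vaccine B 541/939 = 57.6%, the protein-subunit vaccine 320/657 = 48.7% → Vaccine B
Overall: Vaccine B 2514/4007 = 62.7%, the protein-subunit vaccine 3214/5698 = 56.4% → Vaccine B
Vaccine B wins overall and in every age group — no reversal.

Yes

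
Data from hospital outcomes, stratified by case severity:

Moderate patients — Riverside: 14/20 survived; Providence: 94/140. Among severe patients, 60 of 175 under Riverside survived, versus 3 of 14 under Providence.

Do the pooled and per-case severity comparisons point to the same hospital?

No

Moderate: Riverside 14/20 = 70.0%, Providence 94/140 = 67.1% → Riverside
Severe: Riverside 60/175 = 34.3%, Providence 3/14 = 21.4% → Riverside
Overall: Riverside 74/195 = 37.9%, Providence 97/154 = 63.0% → Providence
Riverside wins each case group but Providence wins overall — the comparison reverses. Riverside's patients skew toward severe, which has a lower base rate.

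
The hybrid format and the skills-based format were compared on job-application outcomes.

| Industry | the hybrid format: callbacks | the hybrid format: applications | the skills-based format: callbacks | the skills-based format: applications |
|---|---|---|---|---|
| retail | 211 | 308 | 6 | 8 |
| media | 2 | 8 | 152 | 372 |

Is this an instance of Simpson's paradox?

Retail: the hybrid format 211/308 = 68.5%, the skills-based format 6/8 = 75.0% → the skills-based format
Media: the hybrid format 2/8 = 25.0%, the skills-based format 152/372 = 40.9% → the skills-based format
Overall: the hybrid format 213/316 = 67.4%, the skills-based format 158/380 = 41.6% → the hybrid format
The skills-based format wins each industry group but the hybrid format wins overall — the comparison reverses. The skills-based format's applications skew toward media, which has a lower base rate.

Yes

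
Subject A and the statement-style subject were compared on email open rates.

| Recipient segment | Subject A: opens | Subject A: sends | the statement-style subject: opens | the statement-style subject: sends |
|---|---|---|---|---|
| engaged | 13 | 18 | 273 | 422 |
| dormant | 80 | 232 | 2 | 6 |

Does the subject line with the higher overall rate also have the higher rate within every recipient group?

No

Engaged: Subject A 13/18 = 72.2%, the statement-style subject 273/422 = 64.7% → Subject A
Dormant: Subject A 80/232 = 34.5%, the statement-style subject 2/6 = 33.3% → Subject A
Overall: Subject A 93/250 = 37.2%, the statement-style subject 275/428 = 64.3% → the statement-style subject
Subject A wins each recipient group but the statement-style subject wins overall — the comparison reverses. Subject A's sends skew toward dormant, which has a lower base rate.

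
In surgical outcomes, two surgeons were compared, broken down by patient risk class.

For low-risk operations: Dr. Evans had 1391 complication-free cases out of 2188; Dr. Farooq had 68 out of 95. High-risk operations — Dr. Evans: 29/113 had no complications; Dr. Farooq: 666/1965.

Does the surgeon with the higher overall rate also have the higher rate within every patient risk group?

Low-risk: Dr. Evans 1391/2188 = 63.6%, Dr. Farooq 68/95 = 71.6% → Dr. Farooq
High-risk: Dr. Evans 29/113 = 25.7%, Dr. Farooq 666/1965 = 33.9% → Dr. Farooq
Overall: Dr. Evans 1420/2301 = 61.7%, Dr. Farooq 734/2060 = 35.6% → Dr. Evans
Dr. Farooq wins each patient risk group but Dr. Evans wins overall — the comparison reverses. Dr. Farooq's operations skew toward high-risk, which has a lower base rate.

No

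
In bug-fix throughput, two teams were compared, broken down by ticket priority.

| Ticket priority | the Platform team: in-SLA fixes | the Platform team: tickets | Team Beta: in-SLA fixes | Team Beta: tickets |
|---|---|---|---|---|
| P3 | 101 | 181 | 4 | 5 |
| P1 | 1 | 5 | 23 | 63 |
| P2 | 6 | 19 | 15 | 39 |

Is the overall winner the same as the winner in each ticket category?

P3: the Platform team 101/181 = 55.8%, Team Beta 4/5 = 80.0% → Team Beta
P1: the Platform team 1/5 = 20.0%, Team Beta 23/63 = 36.5% → Team Beta
P2: the Platform team 6/19 = 31.6%, Team Beta 15/39 = 38.5% → Team Beta
Overall: the Platform team 108/205 = 52.7%, Team Beta 42/107 = 39.3% → the Platform team
Team Beta wins each ticket group but the Platform team wins overall — the comparison reverses. Team Beta's tickets skew toward P1, which has a lower base rate.

No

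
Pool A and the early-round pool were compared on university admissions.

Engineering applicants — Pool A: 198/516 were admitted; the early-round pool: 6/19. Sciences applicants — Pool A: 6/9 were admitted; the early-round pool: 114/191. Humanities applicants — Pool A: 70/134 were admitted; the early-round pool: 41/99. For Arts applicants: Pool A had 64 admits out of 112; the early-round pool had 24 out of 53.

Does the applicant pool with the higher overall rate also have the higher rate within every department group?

Engineering: Pool A 198/516 = 38.4%, the early-round pool 6/19 = 31.6% → Pool A
Sciences: Pool A 6/9 = 66.7%, the early-round pool 114/191 = 59.7% → Pool A
Humanities: Pool A 70/134 = 52.2%, the early-round pool 41/99 = 41.4% → Pool A
Arts: Pool A 64/112 = 57.1%, the early-round pool 24/53 = 45.3% → Pool A
Overall: Pool A 338/771 = 43.8%, the early-round pool 185/362 = 51.1% → the early-round pool
Pool A wins each department group but the early-round pool wins overall — the comparison reverses. Pool A's applicants skew toward Engineering, which has a lower base rate.

No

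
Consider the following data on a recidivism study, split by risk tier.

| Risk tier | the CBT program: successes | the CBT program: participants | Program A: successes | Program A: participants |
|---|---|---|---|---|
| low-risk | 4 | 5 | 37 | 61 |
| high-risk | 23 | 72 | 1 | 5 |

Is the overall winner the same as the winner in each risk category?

Low-risk: the CBT program 4/5 = 80.0%, Program A 37/61 = 60.7% → the CBT program
High-risk: the CBT program 23/72 = 31.9%, Program A 1/5 = 20.0% → the CBT program
Overall: the CBT program 27/77 = 35.1%, Program A 38/66 = 57.6% → Program A
The CBT program wins each risk group but Program A wins overall — the comparison reverses. The CBT program's participants skew toward high-risk, which has a lower base rate.

No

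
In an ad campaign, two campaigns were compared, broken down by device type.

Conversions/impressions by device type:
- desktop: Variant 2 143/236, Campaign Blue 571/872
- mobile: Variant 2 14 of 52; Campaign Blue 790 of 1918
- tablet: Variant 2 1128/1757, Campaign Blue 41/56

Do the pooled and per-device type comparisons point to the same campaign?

No

Desktop: Variant 2 143/236 = 60.6%, Campaign Blue 571/872 = 65.5% → Campaign Blue
Mobile: Variant 2 14/52 = 26.9%, Campaign Blue 790/1918 = 41.2% → Campaign Blue
Tablet: Variant 2 1128/1757 = 64.2%, Campaign Blue 41/56 = 73.2% → Campaign Blue
Overall: Variant 2 1285/2045 = 62.8%, Campaign Blue 1402/2846 = 49.3% → Variant 2
Campaign Blue wins each device group but Variant 2 wins overall — the comparison reverses. Campaign Blue's impressions skew toward mobile, which has a lower base rate.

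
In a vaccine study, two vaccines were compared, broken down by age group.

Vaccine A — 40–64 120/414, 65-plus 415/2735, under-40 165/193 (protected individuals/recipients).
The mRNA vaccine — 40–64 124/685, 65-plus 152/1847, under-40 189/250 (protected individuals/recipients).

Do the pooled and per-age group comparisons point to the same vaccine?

Yes

40–64: Vaccine A 120/414 = 29.0%, the mRNA vaccine 124/685 = 18.1% → Vaccine A
65-plus: Vaccine A 415/2735 = 15.2%, the mRNA vaccine 152/1847 = 8.2% → Vaccine A
Under-40: Vaccine A 165/193 = 85.5%, the mRNA vaccine 189/250 = 75.6% → Vaccine A
Overall: Vaccine A 700/3342 = 20.9%, the mRNA vaccine 465/2782 = 16.7% → Vaccine A
Vaccine A wins overall and in every age group — no reversal.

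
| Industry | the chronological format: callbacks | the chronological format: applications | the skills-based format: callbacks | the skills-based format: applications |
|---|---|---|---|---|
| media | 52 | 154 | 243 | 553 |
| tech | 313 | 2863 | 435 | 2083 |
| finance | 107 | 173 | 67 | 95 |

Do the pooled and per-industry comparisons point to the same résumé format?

Yes

Media: the chronological format 52/154 = 33.8%, the skills-based format 243/553 = 43.9% → the skills-based format
Tech: the chronological format 313/2863 = 10.9%, the skills-based format 435/2083 = 20.9% → the skills-based format
Finance: the chronological format 107/173 = 61.8%, the skills-based format 67/95 = 70.5% → the skills-based format
Overall: the chronological format 472/3190 = 14.8%, the skills-based format 745/2731 = 27.3% → the skills-based format
The skills-based format wins overall and in every industry group — no reversal.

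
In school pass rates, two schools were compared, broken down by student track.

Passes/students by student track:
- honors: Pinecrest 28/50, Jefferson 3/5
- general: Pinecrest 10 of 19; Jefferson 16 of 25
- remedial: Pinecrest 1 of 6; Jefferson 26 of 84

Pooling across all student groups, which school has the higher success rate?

Honors: Pinecrest 28/50 = 56.0%, Jefferson 3/5 = 60.0% → Jefferson
General: Pinecrest 10/19 = 52.6%, Jefferson 16/25 = 64.0% → Jefferson
Remedial: Pinecrest 1/6 = 16.7%, Jefferson 26/84 = 31.0% → Jefferson
Overall: Pinecrest 39/75 = 52.0%, Jefferson 45/114 = 39.5% → Pinecrest
(Jefferson wins every student group but Pinecrest wins overall — Jefferson's students skew toward the low-rate remedial group.)

Pinecrest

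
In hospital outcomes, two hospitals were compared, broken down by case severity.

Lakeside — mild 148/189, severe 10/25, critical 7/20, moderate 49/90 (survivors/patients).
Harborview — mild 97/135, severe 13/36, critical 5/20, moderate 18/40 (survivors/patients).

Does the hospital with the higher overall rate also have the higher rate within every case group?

Yes

Mild: Lakeside 148/189 = 78.3%, Harborview 97/135 = 71.9% → Lakeside
Severe: Lakeside 10/25 = 40.0%, Harborview 13/36 = 36.1% → Lakeside
Critical: Lakeside 7/20 = 35.0%, Harborview 5/20 = 25.0% → Lakeside
Moderate: Lakeside 49/90 = 54.4%, Harborview 18/40 = 45.0% → Lakeside
Overall: Lakeside 214/324 = 66.0%, Harborview 133/231 = 57.6% → Lakeside
Lakeside wins overall and in every case group — no reversal.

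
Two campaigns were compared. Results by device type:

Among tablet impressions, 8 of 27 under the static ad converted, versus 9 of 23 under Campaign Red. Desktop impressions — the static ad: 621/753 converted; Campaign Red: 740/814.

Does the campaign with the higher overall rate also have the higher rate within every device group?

Tablet: the static ad 8/27 = 29.6%, Campaign Red 9/23 = 39.1% → Campaign Red
Desktop: the static ad 621/753 = 82.5%, Campaign Red 740/814 = 90.9% → Campaign Red
Overall: the static ad 629/780 = 80.6%, Campaign Red 749/837 = 89.5% → Campaign Red
Campaign Red wins overall and in every device group — no reversal.

Yes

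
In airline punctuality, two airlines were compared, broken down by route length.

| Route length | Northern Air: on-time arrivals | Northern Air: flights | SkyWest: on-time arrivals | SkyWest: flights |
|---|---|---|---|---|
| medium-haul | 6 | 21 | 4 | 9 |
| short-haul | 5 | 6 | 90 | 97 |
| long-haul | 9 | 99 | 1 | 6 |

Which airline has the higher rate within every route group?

Medium-haul: Northern Air 6/21 = 28.6%, SkyWest 4/9 = 44.4% → SkyWest
Short-haul: Northern Air 5/6 = 83.3%, SkyWest 90/97 = 92.8% → SkyWest
Long-haul: Northern Air 9/99 = 9.1%, SkyWest 1/6 = 16.7% → SkyWest
SkyWest has the higher rate in all 3 groups.

SkyWest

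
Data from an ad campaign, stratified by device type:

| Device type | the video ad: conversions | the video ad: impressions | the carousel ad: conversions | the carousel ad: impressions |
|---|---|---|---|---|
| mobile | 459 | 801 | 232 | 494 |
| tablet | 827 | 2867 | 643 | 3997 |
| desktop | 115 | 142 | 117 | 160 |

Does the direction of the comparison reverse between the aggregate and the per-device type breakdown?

No

Mobile: the video ad 459/801 = 57.3%, the carousel ad 232/494 = 47.0% → the video ad
Tablet: the video ad 827/2867 = 28.8%, the carousel ad 643/3997 = 16.1% → the video ad
Desktop: the video ad 115/142 = 81.0%, the carousel ad 117/160 = 73.1% → the video ad
Overall: the video ad 1401/3810 = 36.8%, the carousel ad 992/4651 = 21.3% → the video ad
The video ad wins overall and in every device group — no reversal.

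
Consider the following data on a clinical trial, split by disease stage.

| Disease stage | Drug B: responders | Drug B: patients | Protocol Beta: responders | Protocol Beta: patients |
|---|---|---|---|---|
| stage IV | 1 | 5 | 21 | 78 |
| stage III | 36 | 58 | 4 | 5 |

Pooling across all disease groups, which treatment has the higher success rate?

Drug B

Stage IV: Drug B 1/5 = 20.0%, Protocol Beta 21/78 = 26.9% → Protocol Beta
Stage III: Drug B 36/58 = 62.1%, Protocol Beta 4/5 = 80.0% → Protocol Beta
Overall: Drug B 37/63 = 58.7%, Protocol Beta 25/83 = 30.1% → Drug B
(Protocol Beta wins every disease group but Drug B wins overall — Protocol Beta's patients skew toward the low-rate stage IV group.)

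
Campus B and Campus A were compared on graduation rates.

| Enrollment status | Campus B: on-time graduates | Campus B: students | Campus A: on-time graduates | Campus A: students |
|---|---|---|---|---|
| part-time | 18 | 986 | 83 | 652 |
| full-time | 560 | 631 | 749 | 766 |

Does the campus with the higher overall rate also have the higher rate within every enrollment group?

Yes

Part-time: Campus B 18/986 = 1.8%, Campus A 83/652 = 12.7% → Campus A
Full-time: Campus B 560/631 = 88.7%, Campus A 749/766 = 97.8% → Campus A
Overall: Campus B 578/1617 = 35.7%, Campus A 832/1418 = 58.7% → Campus A
Campus A wins overall and in every enrollment group — no reversal.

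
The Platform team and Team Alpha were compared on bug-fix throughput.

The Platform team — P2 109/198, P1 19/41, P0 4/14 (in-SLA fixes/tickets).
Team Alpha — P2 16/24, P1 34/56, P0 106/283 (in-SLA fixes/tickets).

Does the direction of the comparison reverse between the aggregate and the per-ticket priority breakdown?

P2: the Platform team 109/198 = 55.1%, Team Alpha 16/24 = 66.7% → Team Alpha
P1: the Platform team 19/41 = 46.3%, Team Alpha 34/56 = 60.7% → Team Alpha
P0: the Platform team 4/14 = 28.6%, Team Alpha 106/283 = 37.5% → Team Alpha
Overall: the Platform team 132/253 = 52.2%, Team Alpha 156/363 = 43.0% → the Platform team
Team Alpha wins each ticket group but the Platform team wins overall — the comparison reverses. Team Alpha's tickets skew toward P0, which has a lower base rate.

Yes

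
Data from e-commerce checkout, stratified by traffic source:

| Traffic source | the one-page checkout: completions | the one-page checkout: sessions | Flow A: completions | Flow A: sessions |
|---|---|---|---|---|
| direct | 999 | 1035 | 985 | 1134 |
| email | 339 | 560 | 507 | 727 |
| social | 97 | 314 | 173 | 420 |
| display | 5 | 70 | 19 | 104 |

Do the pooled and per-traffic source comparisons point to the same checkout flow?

Direct: the one-page checkout 999/1035 = 96.5%, Flow A 985/1134 = 86.9% → the one-page checkout
Email: the one-page checkout 339/560 = 60.5%, Flow A 507/727 = 69.7% → Flow A
Social: the one-page checkout 97/314 = 30.9%, Flow A 173/420 = 41.2% → Flow A
Display: the one-page checkout 5/70 = 7.1%, Flow A 19/104 = 18.3% → Flow A
Overall: the one-page checkout 1440/1979 = 72.8%, Flow A 1684/2385 = 70.6% → the one-page checkout
Neither sweeps: the one-page checkout wins 1 of 4 groups, Flow A wins 3. The one-page checkout wins overall but not every group — no Simpson reversal.

No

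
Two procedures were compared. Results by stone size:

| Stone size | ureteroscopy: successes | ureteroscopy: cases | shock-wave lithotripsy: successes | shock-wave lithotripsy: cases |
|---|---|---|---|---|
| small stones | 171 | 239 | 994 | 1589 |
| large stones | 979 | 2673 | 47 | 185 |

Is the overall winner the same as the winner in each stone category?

No

Small stones: ureteroscopy 171/239 = 71.5%, shock-wave lithotripsy 994/1589 = 62.6% → ureteroscopy
Large stones: ureteroscopy 979/2673 = 36.6%, shock-wave lithotripsy 47/185 = 25.4% → ureteroscopy
Overall: ureteroscopy 1150/2912 = 39.5%, shock-wave lithotripsy 1041/1774 = 58.7% → shock-wave lithotripsy
Ureteroscopy wins each stone group but shock-wave lithotripsy wins overall — the comparison reverses. Ureteroscopy's cases skew toward large stones, which has a lower base rate.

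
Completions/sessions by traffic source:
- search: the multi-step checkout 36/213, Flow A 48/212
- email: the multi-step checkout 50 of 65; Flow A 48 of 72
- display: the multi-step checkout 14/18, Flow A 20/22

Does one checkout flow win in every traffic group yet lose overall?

Search: the multi-step checkout 36/213 = 16.9%, Flow A 48/212 = 22.6% → Flow A
Email: the multi-step checkout 50/65 = 76.9%, Flow A 48/72 = 66.7% → the multi-step checkout
Display: the multi-step checkout 14/18 = 77.8%, Flow A 20/22 = 90.9% → Flow A
Overall: the multi-step checkout 100/296 = 33.8%, Flow A 116/306 = 37.9% → Flow A
Neither sweeps: the multi-step checkout wins 1 of 3 groups, Flow A wins 2. Flow A wins overall but not every group — no Simpson reversal.

No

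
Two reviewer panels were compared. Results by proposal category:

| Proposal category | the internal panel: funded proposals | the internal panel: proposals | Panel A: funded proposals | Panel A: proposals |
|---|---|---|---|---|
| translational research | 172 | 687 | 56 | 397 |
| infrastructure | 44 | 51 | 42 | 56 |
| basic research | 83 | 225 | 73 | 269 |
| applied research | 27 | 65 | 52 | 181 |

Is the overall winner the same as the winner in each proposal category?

Translational research: the internal panel 172/687 = 25.0%, Panel A 56/397 = 14.1% → the internal panel
Infrastructure: the internal panel 44/51 = 86.3%, Panel A 42/56 = 75.0% → the internal panel
Basic research: the internal panel 83/225 = 36.9%, Panel A 73/269 = 27.1% → the internal panel
Applied research: the internal panel 27/65 = 41.5%, Panel A 52/181 = 28.7% → the internal panel
Overall: the internal panel 326/1028 = 31.7%, Panel A 223/903 = 24.7% → the internal panel
The internal panel wins overall and in every proposal group — no reversal.

Yes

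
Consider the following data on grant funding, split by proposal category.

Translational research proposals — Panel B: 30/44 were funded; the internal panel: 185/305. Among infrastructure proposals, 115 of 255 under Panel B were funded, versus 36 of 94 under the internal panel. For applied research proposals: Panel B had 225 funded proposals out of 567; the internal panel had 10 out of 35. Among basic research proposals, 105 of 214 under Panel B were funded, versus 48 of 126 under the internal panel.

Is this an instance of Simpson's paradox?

Yes

Translational research: Panel B 30/44 = 68.2%, the internal panel 185/305 = 60.7% → Panel B
Infrastructure: Panel B 115/255 = 45.1%, the internal panel 36/94 = 38.3% → Panel B
Applied research: Panel B 225/567 = 39.7%, the internal panel 10/35 = 28.6% → Panel B
Basic research: Panel B 105/214 = 49.1%, the internal panel 48/126 = 38.1% → Panel B
Overall: Panel B 475/1080 = 44.0%, the internal panel 279/560 = 49.8% → the internal panel
Panel B wins each proposal group but the internal panel wins overall — the comparison reverses. Panel B's proposals skew toward applied research, which has a lower base rate.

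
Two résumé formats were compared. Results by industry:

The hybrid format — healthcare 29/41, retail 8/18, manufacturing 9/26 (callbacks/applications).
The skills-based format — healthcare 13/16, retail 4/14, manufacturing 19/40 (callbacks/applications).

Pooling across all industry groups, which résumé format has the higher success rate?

Healthcare: the hybrid format 29/41 = 70.7%, the skills-based format 13/16 = 81.2% → the skills-based format
Retail: the hybrid format 8/18 = 44.4%, the skills-based format 4/14 = 28.6% → the hybrid format
Manufacturing: the hybrid format 9/26 = 34.6%, the skills-based format 19/40 = 47.5% → the skills-based format
Overall: the hybrid format 46/85 = 54.1%, the skills-based format 36/70 = 51.4% → the hybrid format
(Neither sweeps every industry group, but the hybrid format has the higher pooled rate.)

the hybrid format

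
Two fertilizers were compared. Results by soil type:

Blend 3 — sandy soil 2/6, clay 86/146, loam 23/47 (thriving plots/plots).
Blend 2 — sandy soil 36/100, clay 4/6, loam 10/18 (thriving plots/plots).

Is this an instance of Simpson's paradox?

Yes

Sandy soil: Blend 3 2/6 = 33.3%, Blend 2 36/100 = 36.0% → Blend 2
Clay: Blend 3 86/146 = 58.9%, Blend 2 4/6 = 66.7% → Blend 2
Loam: Blend 3 23/47 = 48.9%, Blend 2 10/18 = 55.6% → Blend 2
Overall: Blend 3 111/199 = 55.8%, Blend 2 50/124 = 40.3% → Blend 3
Blend 2 wins each soil group but Blend 3 wins overall — the comparison reverses. Blend 2's plots skew toward sandy soil, which has a lower base rate.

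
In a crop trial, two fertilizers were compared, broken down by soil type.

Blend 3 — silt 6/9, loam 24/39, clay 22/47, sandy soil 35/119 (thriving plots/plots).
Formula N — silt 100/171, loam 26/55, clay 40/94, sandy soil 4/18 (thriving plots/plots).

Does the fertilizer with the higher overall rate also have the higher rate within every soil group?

No

Silt: Blend 3 6/9 = 66.7%, Formula N 100/171 = 58.5% → Blend 3
Loam: Blend 3 24/39 = 61.5%, Formula N 26/55 = 47.3% → Blend 3
Clay: Blend 3 22/47 = 46.8%, Formula N 40/94 = 42.6% → Blend 3
Sandy soil: Blend 3 35/119 = 29.4%, Formula N 4/18 = 22.2% → Blend 3
Overall: Blend 3 87/214 = 40.7%, Formula N 170/338 = 50.3% → Formula N
Blend 3 wins each soil group but Formula N wins overall — the comparison reverses. Blend 3's plots skew toward sandy soil, which has a lower base rate.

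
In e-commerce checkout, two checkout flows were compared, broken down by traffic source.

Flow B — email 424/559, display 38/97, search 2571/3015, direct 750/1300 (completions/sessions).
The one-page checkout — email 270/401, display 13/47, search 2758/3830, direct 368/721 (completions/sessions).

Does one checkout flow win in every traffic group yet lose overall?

No

Email: Flow B 424/559 = 75.8%, the one-page checkout 270/401 = 67.3% → Flow B
Display: Flow B 38/97 = 39.2%, the one-page checkout 13/47 = 27.7% → Flow B
Search: Flow B 2571/3015 = 85.3%, the one-page checkout 2758/3830 = 72.0% → Flow B
Direct: Flow B 750/1300 = 57.7%, the one-page checkout 368/721 = 51.0% → Flow B
Overall: Flow B 3783/4971 = 76.1%, the one-page checkout 3409/4999 = 68.2% → Flow B
Flow B wins overall and in every traffic group — no reversal.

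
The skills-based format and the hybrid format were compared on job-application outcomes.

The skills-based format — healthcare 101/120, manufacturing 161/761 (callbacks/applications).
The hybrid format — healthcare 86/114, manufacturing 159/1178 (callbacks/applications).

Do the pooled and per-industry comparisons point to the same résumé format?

Yes

Healthcare: the skills-based format 101/120 = 84.2%, the hybrid format 86/114 = 75.4% → the skills-based format
Manufacturing: the skills-based format 161/761 = 21.2%, the hybrid format 159/1178 = 13.5% → the skills-based format
Overall: the skills-based format 262/881 = 29.7%, the hybrid format 245/1292 = 19.0% → the skills-based format
The skills-based format wins overall and in every industry group — no reversal.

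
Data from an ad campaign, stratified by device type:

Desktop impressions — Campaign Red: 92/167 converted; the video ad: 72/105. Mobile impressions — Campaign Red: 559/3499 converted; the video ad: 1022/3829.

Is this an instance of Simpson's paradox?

No

Desktop: Campaign Red 92/167 = 55.1%, the video ad 72/105 = 68.6% → the video ad
Mobile: Campaign Red 559/3499 = 16.0%, the video ad 1022/3829 = 26.7% → the video ad
Overall: Campaign Red 651/3666 = 17.8%, the video ad 1094/3934 = 27.8% → the video ad
The video ad wins overall and in every device group — no reversal.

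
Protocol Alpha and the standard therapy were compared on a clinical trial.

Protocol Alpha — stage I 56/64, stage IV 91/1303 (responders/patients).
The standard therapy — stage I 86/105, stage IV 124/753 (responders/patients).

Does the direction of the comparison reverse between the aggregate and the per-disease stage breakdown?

Stage I: Protocol Alpha 56/64 = 87.5%, the standard therapy 86/105 = 81.9% → Protocol Alpha
Stage IV: Protocol Alpha 91/1303 = 7.0%, the standard therapy 124/753 = 16.5% → the standard therapy
Overall: Protocol Alpha 147/1367 = 10.8%, the standard therapy 210/858 = 24.5% → the standard therapy
Neither sweeps: Protocol Alpha wins 1 of 2 groups, the standard therapy wins 1. The standard therapy wins overall but not every group — no Simpson reversal.

No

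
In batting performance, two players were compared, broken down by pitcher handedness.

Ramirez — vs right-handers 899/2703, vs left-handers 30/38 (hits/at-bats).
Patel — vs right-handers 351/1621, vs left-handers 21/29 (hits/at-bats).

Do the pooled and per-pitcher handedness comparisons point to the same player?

Yes

Vs right-handers: Ramirez 899/2703 = 33.3%, Patel 351/1621 = 21.7% → Ramirez
Vs left-handers: Ramirez 30/38 = 78.9%, Patel 21/29 = 72.4% → Ramirez
Overall: Ramirez 929/2741 = 33.9%, Patel 372/1650 = 22.5% → Ramirez
Ramirez wins overall and in every pitcher group — no reversal.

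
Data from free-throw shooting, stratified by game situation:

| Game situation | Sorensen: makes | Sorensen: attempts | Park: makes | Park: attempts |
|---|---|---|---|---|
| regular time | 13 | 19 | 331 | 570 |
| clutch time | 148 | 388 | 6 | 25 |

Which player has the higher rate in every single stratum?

Sorensen

Regular time: Sorensen 13/19 = 68.4%, Park 331/570 = 58.1% → Sorensen
Clutch time: Sorensen 148/388 = 38.1%, Park 6/25 = 24.0% → Sorensen
Sorensen has the higher rate in both groups.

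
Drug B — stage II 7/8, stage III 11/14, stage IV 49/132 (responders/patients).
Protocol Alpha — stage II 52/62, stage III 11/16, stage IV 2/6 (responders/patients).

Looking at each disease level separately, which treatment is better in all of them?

Drug B

Stage II: Drug B 7/8 = 87.5%, Protocol Alpha 52/62 = 83.9% → Drug B
Stage III: Drug B 11/14 = 78.6%, Protocol Alpha 11/16 = 68.8% → Drug B
Stage IV: Drug B 49/132 = 37.1%, Protocol Alpha 2/6 = 33.3% → Drug B
Drug B has the higher rate in all 3 groups.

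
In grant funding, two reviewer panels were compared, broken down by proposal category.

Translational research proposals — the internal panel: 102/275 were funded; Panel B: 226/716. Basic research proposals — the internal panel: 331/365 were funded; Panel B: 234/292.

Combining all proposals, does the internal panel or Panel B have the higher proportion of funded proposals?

the internal panel

Translational research: the internal panel 102/275 = 37.1%, Panel B 226/716 = 31.6% → the internal panel
Basic research: the internal panel 331/365 = 90.7%, Panel B 234/292 = 80.1% → the internal panel
Overall: the internal panel 433/640 = 67.7%, Panel B 460/1008 = 45.6% → the internal panel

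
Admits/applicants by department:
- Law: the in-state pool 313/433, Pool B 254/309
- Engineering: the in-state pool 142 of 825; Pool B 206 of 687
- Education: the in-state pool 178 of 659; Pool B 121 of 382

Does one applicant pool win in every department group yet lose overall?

No

Law: the in-state pool 313/433 = 72.3%, Pool B 254/309 = 82.2% → Pool B
Engineering: the in-state pool 142/825 = 17.2%, Pool B 206/687 = 30.0% → Pool B
Education: the in-state pool 178/659 = 27.0%, Pool B 121/382 = 31.7% → Pool B
Overall: the in-state pool 633/1917 = 33.0%, Pool B 581/1378 = 42.2% → Pool B
Pool B wins overall and in every department group — no reversal.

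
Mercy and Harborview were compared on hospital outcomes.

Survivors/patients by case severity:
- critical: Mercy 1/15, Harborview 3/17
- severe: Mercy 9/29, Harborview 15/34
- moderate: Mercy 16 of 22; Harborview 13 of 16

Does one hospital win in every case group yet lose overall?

No

Critical: Mercy 1/15 = 6.7%, Harborview 3/17 = 17.6% → Harborview
Severe: Mercy 9/29 = 31.0%, Harborview 15/34 = 44.1% → Harborview
Moderate: Mercy 16/22 = 72.7%, Harborview 13/16 = 81.2% → Harborview
Overall: Mercy 26/66 = 39.4%, Harborview 31/67 = 46.3% → Harborview
Harborview wins overall and in every case group — no reversal.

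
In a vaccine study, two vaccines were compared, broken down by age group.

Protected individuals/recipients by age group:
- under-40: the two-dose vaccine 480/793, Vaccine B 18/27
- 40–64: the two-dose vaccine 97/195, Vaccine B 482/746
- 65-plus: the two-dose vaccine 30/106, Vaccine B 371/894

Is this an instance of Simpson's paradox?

Under-40: the two-dose vaccine 480/793 = 60.5%, Vaccine B 18/27 = 66.7% → Vaccine B
40–64: the two-dose vaccine 97/195 = 49.7%, Vaccine B 482/746 = 64.6% → Vaccine B
65-plus: the two-dose vaccine 30/106 = 28.3%, Vaccine B 371/894 = 41.5% → Vaccine B
Overall: the two-dose vaccine 607/1094 = 55.5%, Vaccine B 871/1667 = 52.2% → the two-dose vaccine
Vaccine B wins each age group but the two-dose vaccine wins overall — the comparison reverses. Vaccine B's recipients skew toward 65-plus, which has a lower base rate.

Yes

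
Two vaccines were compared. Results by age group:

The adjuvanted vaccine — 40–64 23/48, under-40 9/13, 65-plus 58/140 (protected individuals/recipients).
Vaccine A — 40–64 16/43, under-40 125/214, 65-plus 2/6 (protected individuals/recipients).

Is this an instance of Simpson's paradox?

40–64: the adjuvanted vaccine 23/48 = 47.9%, Vaccine A 16/43 = 37.2% → the adjuvanted vaccine
Under-40: the adjuvanted vaccine 9/13 = 69.2%, Vaccine A 125/214 = 58.4% → the adjuvanted vaccine
65-plus: the adjuvanted vaccine 58/140 = 41.4%, Vaccine A 2/6 = 33.3% → the adjuvanted vaccine
Overall: the adjuvanted vaccine 90/201 = 44.8%, Vaccine A 143/263 = 54.4% → Vaccine A
The adjuvanted vaccine wins each age group but Vaccine A wins overall — the comparison reverses. The adjuvanted vaccine's recipients skew toward 65-plus, which has a lower base rate.

Yes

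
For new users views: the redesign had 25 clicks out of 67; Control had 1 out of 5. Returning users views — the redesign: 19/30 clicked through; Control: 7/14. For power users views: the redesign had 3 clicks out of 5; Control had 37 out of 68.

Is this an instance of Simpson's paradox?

Yes

New users: the redesign 25/67 = 37.3%, Control 1/5 = 20.0% → the redesign
Returning users: the redesign 19/30 = 63.3%, Control 7/14 = 50.0% → the redesign
Power users: the redesign 3/5 = 60.0%, Control 37/68 = 54.4% → the redesign
Overall: the redesign 47/102 = 46.1%, Control 45/87 = 51.7% → Control
The redesign wins each user group but Control wins overall — the comparison reverses. The redesign's views skew toward new users, which has a lower base rate.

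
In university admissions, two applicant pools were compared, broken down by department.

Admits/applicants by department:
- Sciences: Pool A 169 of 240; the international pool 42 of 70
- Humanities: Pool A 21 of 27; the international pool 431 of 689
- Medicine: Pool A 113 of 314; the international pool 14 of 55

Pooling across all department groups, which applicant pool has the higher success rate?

the international pool

Sciences: Pool A 169/240 = 70.4%, the international pool 42/70 = 60.0% → Pool A
Humanities: Pool A 21/27 = 77.8%, the international pool 431/689 = 62.6% → Pool A
Medicine: Pool A 113/314 = 36.0%, the international pool 14/55 = 25.5% → Pool A
Overall: Pool A 303/581 = 52.2%, the international pool 487/814 = 59.8% → the international pool
(Pool A wins every department group but the international pool wins overall — Pool A's applicants skew toward the low-rate Medicine group.)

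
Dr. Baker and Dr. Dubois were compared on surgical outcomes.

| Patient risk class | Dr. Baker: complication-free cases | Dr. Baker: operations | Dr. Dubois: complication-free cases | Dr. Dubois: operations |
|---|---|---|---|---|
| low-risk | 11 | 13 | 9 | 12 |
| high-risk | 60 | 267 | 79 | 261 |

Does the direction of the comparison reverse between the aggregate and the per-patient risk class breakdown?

Low-risk: Dr. Baker 11/13 = 84.6%, Dr. Dubois 9/12 = 75.0% → Dr. Baker
High-risk: Dr. Baker 60/267 = 22.5%, Dr. Dubois 79/261 = 30.3% → Dr. Dubois
Overall: Dr. Baker 71/280 = 25.4%, Dr. Dubois 88/273 = 32.2% → Dr. Dubois
Neither sweeps: Dr. Baker wins 1 of 2 groups, Dr. Dubois wins 1. Dr. Dubois wins overall but not every group — no Simpson reversal.

No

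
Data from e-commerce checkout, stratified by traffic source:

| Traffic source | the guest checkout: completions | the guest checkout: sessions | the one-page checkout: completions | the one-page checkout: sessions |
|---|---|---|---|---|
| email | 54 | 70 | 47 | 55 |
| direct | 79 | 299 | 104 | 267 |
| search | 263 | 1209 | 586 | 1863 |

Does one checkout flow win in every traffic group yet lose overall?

Email: the guest checkout 54/70 = 77.1%, the one-page checkout 47/55 = 85.5% → the one-page checkout
Direct: the guest checkout 79/299 = 26.4%, the one-page checkout 104/267 = 39.0% → the one-page checkout
Search: the guest checkout 263/1209 = 21.8%, the one-page checkout 586/1863 = 31.5% → the one-page checkout
Overall: the guest checkout 396/1578 = 25.1%, the one-page checkout 737/2185 = 33.7% → the one-page checkout
The one-page checkout wins overall and in every traffic group — no reversal.

No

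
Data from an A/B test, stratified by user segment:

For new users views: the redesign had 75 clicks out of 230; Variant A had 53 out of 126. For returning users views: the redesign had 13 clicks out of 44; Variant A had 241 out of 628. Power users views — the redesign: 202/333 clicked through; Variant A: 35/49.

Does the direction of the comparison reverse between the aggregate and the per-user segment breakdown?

Yes

New users: the redesign 75/230 = 32.6%, Variant A 53/126 = 42.1% → Variant A
Returning users: the redesign 13/44 = 29.5%, Variant A 241/628 = 38.4% → Variant A
Power users: the redesign 202/333 = 60.7%, Variant A 35/49 = 71.4% → Variant A
Overall: the redesign 290/607 = 47.8%, Variant A 329/803 = 41.0% → the redesign
Variant A wins each user group but the redesign wins overall — the comparison reverses. Variant A's views skew toward returning users, which has a lower base rate.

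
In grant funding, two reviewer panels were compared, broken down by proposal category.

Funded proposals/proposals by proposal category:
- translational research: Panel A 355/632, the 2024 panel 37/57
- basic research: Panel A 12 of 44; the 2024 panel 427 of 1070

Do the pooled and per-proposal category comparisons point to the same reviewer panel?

Translational research: Panel A 355/632 = 56.2%, the 2024 panel 37/57 = 64.9% → the 2024 panel
Basic research: Panel A 12/44 = 27.3%, the 2024 panel 427/1070 = 39.9% → the 2024 panel
Overall: Panel A 367/676 = 54.3%, the 2024 panel 464/1127 = 41.2% → Panel A
The 2024 panel wins each proposal group but Panel A wins overall — the comparison reverses. The 2024 panel's proposals skew toward basic research, which has a lower base rate.

No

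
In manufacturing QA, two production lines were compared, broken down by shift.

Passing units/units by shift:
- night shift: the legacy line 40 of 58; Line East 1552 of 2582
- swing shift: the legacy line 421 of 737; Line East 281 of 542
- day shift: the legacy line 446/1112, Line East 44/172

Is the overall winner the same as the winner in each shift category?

Night shift: the legacy line 40/58 = 69.0%, Line East 1552/2582 = 60.1% → the legacy line
Swing shift: the legacy line 421/737 = 57.1%, Line East 281/542 = 51.8% → the legacy line
Day shift: the legacy line 446/1112 = 40.1%, Line East 44/172 = 25.6% → the legacy line
Overall: the legacy line 907/1907 = 47.6%, Line East 1877/3296 = 56.9% → Line East
The legacy line wins each shift group but Line East wins overall — the comparison reverses. The legacy line's units skew toward day shift, which has a lower base rate.

No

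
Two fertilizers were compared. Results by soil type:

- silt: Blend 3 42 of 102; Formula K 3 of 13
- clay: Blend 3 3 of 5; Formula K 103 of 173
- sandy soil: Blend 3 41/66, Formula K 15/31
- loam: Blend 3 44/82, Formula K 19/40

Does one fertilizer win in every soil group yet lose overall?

Silt: Blend 3 42/102 = 41.2%, Formula K 3/13 = 23.1% → Blend 3
Clay: Blend 3 3/5 = 60.0%, Formula K 103/173 = 59.5% → Blend 3
Sandy soil: Blend 3 41/66 = 62.1%, Formula K 15/31 = 48.4% → Blend 3
Loam: Blend 3 44/82 = 53.7%, Formula K 19/40 = 47.5% → Blend 3
Overall: Blend 3 130/255 = 51.0%, Formula K 140/257 = 54.5% → Formula K
Blend 3 wins each soil group but Formula K wins overall — the comparison reverses. Blend 3's plots skew toward silt, which has a lower base rate.

Yes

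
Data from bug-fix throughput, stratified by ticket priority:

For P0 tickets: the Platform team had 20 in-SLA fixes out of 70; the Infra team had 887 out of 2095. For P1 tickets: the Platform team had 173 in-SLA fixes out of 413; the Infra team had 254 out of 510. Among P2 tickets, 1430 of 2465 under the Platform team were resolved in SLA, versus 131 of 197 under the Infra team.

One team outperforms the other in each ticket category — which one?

the Infra team

P0: the Platform team 20/70 = 28.6%, the Infra team 887/2095 = 42.3% → the Infra team
P1: the Platform team 173/413 = 41.9%, the Infra team 254/510 = 49.8% → the Infra team
P2: the Platform team 1430/2465 = 58.0%, the Infra team 131/197 = 66.5% → the Infra team
The Infra team has the higher rate in all 3 groups.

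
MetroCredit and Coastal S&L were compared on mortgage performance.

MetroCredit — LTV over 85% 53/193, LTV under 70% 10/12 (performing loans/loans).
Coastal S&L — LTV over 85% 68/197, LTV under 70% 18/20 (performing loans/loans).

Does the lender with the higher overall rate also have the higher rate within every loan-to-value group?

Yes

LTV over 85%: MetroCredit 53/193 = 27.5%, Coastal S&L 68/197 = 34.5% → Coastal S&L
LTV under 70%: MetroCredit 10/12 = 83.3%, Coastal S&L 18/20 = 90.0% → Coastal S&L
Overall: MetroCredit 63/205 = 30.7%, Coastal S&L 86/217 = 39.6% → Coastal S&L
Coastal S&L wins overall and in every loan-to-value group — no reversal.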